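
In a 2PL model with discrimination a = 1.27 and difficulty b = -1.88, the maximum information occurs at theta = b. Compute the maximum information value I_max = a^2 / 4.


For 2PL, max info at theta = b = -1.88
I_max = a^2 / 4 = 1.27^2 / 4
= 1.6129 / 4
I_max = 0.4032

0.4032


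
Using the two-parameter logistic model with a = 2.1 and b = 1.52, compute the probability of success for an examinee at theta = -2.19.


a*(theta - b) = 2.1 * (-2.19 - 1.52) = -7.791
exp(--7.791) = 2418.7351
P = 1 / (1 + 2418.7351)
P = 0.0004

0.0004


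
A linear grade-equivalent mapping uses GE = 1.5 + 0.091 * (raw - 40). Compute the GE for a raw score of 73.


raw - median = 73 - 40 = 33
slope * diff = 0.091 * 33 = 3.003
GE = 1.5 + 3.003
GE = 4.503

4.503


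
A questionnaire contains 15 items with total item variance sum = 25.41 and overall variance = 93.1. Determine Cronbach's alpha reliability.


alpha = (k/(k-1)) * (1 - sum(si^2)/s_total^2)
= (15/14) * (1 - 25.41/93.1)
alpha = 0.779

0.779


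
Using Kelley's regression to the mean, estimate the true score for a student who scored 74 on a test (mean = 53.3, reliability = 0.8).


T_est = rxx * X + (1 - rxx) * mean
T_est = 0.8 * 74 + 0.2 * 53.3
T_est = 59.2 + 10.66
T_est = 69.86

69.86


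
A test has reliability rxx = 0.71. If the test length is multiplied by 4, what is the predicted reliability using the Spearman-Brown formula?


r_new = (n * rxx) / (1 + (n-1) * rxx)
r_new = (4 * 0.71) / (1 + 3 * 0.71)
r_new = 2.84 / 3.13
r_new = 0.9073

0.9073


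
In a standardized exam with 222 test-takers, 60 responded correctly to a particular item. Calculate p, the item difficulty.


Item difficulty p = number correct / total examinees
p = 60 / 222
p = 0.2703

0.2703


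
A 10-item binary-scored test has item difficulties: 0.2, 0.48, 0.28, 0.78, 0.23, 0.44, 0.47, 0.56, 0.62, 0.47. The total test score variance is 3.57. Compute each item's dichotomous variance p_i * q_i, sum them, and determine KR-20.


For each item, compute p_i * q_i:
  Item 1: 0.2 * 0.8 = 0.16
  Item 2: 0.48 * 0.52 = 0.2496
  Item 3: 0.28 * 0.72 = 0.2016
  Item 4: 0.78 * 0.22 = 0.1716
  Item 5: 0.23 * 0.77 = 0.1771
  Item 6: 0.44 * 0.56 = 0.2464
  Item 7: 0.47 * 0.53 = 0.2491
  Item 8: 0.56 * 0.44 = 0.2464
  Item 9: 0.62 * 0.38 = 0.2356
  Item 10: 0.47 * 0.53 = 0.2491
Sum(p_i * q_i) = 0.16 + 0.2496 + 0.2016 + 0.1716 + 0.1771 + 0.2464 + 0.2491 + 0.2464 + 0.2356 + 0.2491 = 2.1865
KR-20 = (k/(k-1)) * (1 - Sum(p_i*q_i) / Var_total)
= (10/9) * (1 - 2.1865/3.57)
= 1.1111 * 0.3875
KR-20 = 0.4306

0.4306


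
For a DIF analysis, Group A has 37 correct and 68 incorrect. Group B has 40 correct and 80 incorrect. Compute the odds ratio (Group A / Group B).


Odds_A = 37/68 = 0.5441
Odds_B = 40/80 = 0.5
OR = Odds_A / Odds_B = 0.5441 / 0.5
Exactly, OR = (37 * 80) / (68 * 40) = 2960 / 2720
OR = 1.0882

1.0882


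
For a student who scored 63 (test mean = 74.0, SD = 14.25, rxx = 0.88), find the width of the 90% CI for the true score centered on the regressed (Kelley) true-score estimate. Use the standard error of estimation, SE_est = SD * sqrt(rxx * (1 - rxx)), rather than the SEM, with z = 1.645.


True score estimate = 0.88*63 + 0.12*74.0 = 64.32
SE_est = SD * sqrt(rxx * (1 - rxx)) = 14.25 * sqrt(0.88 * 0.12) = 14.25 * sqrt(0.1056) = 4.630702
CI = T_est +/- z * SE_est, so width = 2 * z * SE_est = 2 * 1.645 * 4.630702
Width = 15.235

15.235


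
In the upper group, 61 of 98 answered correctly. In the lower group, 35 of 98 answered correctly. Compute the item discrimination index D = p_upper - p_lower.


p_upper = 61/98 = 0.6224
p_lower = 35/98 = 0.3571
D = 0.6224 - 0.3571 = 0.2653

0.2653


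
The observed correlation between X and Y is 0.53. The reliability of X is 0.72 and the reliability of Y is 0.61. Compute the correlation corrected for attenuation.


r_corrected = rxy / sqrt(rxx * ryy)
= 0.53 / sqrt(0.72 * 0.61)
= 0.53 / sqrt(0.4392)
= 0.53 / 0.662722
r_corrected = 0.7997

0.7997


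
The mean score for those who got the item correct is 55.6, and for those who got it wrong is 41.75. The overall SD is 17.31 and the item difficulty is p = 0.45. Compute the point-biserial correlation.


q = 1 - p = 0.55
rpb = ((M1 - M0) / SD) * sqrt(p * q)
rpb = ((55.6 - 41.75) / 17.31) * sqrt(0.45 * 0.55)
rpb = 0.3981

0.3981


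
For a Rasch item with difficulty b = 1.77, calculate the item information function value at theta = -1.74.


P = 1/(1+exp(-(-1.74-1.77))) = 0.029
I = P*(1-P) = 0.029 * 0.971
I = 0.0282

0.0282


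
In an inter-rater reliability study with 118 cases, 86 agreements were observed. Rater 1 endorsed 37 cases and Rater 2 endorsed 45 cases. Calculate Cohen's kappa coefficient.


P_o = 86/118 = 0.728814
P_e = (37*45 + 81*73) / 13924 = 0.54424
kappa = (P_o - P_e) / (1 - P_e)
kappa = (0.728814 - 0.54424) / (1 - 0.54424)
kappa = 0.405

0.405


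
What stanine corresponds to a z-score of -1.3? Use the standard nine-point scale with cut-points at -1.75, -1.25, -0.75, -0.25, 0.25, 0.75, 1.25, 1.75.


Stanine boundaries: [-1.75, -1.25, -0.75, -0.25, 0.25, 0.75, 1.25, 1.75]
z = -1.3
Check each boundary:
  z >= -1.75 -> could be stanine 2
  z < -1.25
  z < -0.75
  z < -0.25
  z < 0.25
  z < 0.75
  z < 1.25
  z < 1.75
Highest qualifying boundary gives stanine = 2

2


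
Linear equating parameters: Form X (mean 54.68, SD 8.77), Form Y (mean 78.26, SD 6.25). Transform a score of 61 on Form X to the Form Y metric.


slope = SD_Y / SD_X = 6.25 / 8.77 ~ 0.7127
intercept = mean_Y - slope * mean_X = 78.26 - (6.25 / 8.77) * 54.68 ~ 39.2919
Y = slope * X + intercept. To avoid rounding drift from the rounded slope/intercept, evaluate the equivalent form Y = mean_Y + SD_Y * (X - mean_X) / SD_X at full precision:
Y = 78.26 + 6.25 * (61 - 54.68) / 8.77
Y = 78.26 + 6.25 * 6.32 / 8.77
Y = 78.26 + 39.5 / 8.77
Y = 78.26 + 4.504
Y = 82.764

82.764


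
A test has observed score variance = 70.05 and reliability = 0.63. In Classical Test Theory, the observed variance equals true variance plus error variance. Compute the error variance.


var_true = rxx * var_obs = 0.63 * 70.05 = 44.1315
var_error = var_obs - var_true
var_error = 70.05 - 44.1315
var_error = 25.9185

25.9185


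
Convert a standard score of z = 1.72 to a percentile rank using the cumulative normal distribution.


CDF(z) = 0.5 * (1 + erf(z/sqrt(2)))
erf(1.2162) = 0.9146
CDF = 0.9573
Percentile rank = 0.9573 * 100 = 95.73

95.73


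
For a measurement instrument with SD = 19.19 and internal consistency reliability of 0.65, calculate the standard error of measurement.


SEM = SD * sqrt(1 - rxx)
SEM = 19.19 * sqrt(1 - 0.65)
SEM = 19.19 * sqrt(0.35) = 19.19 * 0.591608
SEM = 11.353

11.353


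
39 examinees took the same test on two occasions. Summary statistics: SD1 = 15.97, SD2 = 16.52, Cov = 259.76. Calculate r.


r = cov(X,Y) / (SD_X * SD_Y)
r = 259.76 / (15.97 * 16.52)
r = 259.76 / 263.8244
r = 0.9846

0.9846


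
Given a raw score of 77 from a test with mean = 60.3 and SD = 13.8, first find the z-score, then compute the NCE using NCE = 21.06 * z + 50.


z = (X - mean) / SD = (77 - 60.3) / 13.8
z = 16.7 / 13.8
z = 1.2101
NCE = NCE = 21.06z + 50
Carry z at full precision (z = 16.7 / 13.8) into the conversion:
NCE = 21.06 * (16.7 / 13.8) + 50 = 351.702 / 13.8 + 50
NCE = 25.4857 + 50
NCE = 75.4857

75.4857


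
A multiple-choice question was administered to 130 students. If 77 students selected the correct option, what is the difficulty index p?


Item difficulty p = number correct / total examinees
p = 77 / 130
p = 0.5923

0.5923


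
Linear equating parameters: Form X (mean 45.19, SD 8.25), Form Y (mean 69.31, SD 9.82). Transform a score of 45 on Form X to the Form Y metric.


slope = SD_Y / SD_X = 9.82 / 8.25 ~ 1.1903
intercept = mean_Y - slope * mean_X = 69.31 - (9.82 / 8.25) * 45.19 ~ 15.5202
Y = slope * X + intercept. To avoid rounding drift from the rounded slope/intercept, evaluate the equivalent form Y = mean_Y + SD_Y * (X - mean_X) / SD_X at full precision:
Y = 69.31 + 9.82 * (45 - 45.19) / 8.25
Y = 69.31 - 9.82 * 0.19 / 8.25
Y = 69.31 - 1.8658 / 8.25
Y = 69.31 - 0.2262
Y = 69.0838

69.0838


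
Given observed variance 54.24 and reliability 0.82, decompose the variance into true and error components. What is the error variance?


var_true = rxx * var_obs = 0.82 * 54.24 = 44.4768
var_error = var_obs - var_true
var_error = 54.24 - 44.4768
var_error = 9.7632

9.7632


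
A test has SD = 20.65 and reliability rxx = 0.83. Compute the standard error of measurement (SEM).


SEM = SD * sqrt(1 - rxx)
SEM = 20.65 * sqrt(1 - 0.83)
SEM = 20.65 * sqrt(0.17) = 20.65 * 0.412311
SEM = 8.5142

8.5142


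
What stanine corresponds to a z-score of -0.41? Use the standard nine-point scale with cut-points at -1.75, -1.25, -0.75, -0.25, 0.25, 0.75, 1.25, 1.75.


Stanine boundaries: [-1.75, -1.25, -0.75, -0.25, 0.25, 0.75, 1.25, 1.75]
z = -0.41
Check each boundary:
  z >= -1.75 -> could be stanine 2
  z >= -1.25 -> could be stanine 3
  z >= -0.75 -> could be stanine 4
  z < -0.25
  z < 0.25
  z < 0.75
  z < 1.25
  z < 1.75
Highest qualifying boundary gives stanine = 4

4


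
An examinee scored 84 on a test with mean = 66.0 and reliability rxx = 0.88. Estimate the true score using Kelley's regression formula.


T_est = rxx * X + (1 - rxx) * mean
T_est = 0.88 * 84 + 0.12 * 66.0
T_est = 73.92 + 7.92
T_est = 81.84

81.84


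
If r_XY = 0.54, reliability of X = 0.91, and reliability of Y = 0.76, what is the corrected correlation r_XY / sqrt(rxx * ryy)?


r_corrected = rxy / sqrt(rxx * ryy)
= 0.54 / sqrt(0.91 * 0.76)
= 0.54 / sqrt(0.6916)
= 0.54 / 0.831625
r_corrected = 0.6493

0.6493


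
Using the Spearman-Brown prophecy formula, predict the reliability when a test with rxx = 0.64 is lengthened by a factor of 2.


r_new = (n * rxx) / (1 + (n-1) * rxx)
r_new = (2 * 0.64) / (1 + 1 * 0.64)
r_new = 1.28 / 1.64
r_new = 0.7805

0.7805


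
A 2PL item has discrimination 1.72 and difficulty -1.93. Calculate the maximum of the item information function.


For 2PL, max info at theta = b = -1.93
I_max = a^2 / 4 = 1.72^2 / 4
= 2.9584 / 4
I_max = 0.7396

0.7396


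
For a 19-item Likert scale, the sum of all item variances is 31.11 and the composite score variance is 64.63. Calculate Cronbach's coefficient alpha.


alpha = (k/(k-1)) * (1 - sum(si^2)/s_total^2)
= (19/18) * (1 - 31.11/64.63)
alpha = 0.5475

0.5475


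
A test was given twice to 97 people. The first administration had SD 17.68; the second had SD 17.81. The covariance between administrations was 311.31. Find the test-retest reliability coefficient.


r = cov(X,Y) / (SD_X * SD_Y)
r = 311.31 / (17.68 * 17.81)
r = 311.31 / 314.8808
r = 0.9887

0.9887


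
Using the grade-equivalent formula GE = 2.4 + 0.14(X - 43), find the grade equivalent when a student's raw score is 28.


raw - median = 28 - 43 = -15
slope * diff = 0.14 * -15 = -2.1
GE = 2.4 + -2.1
GE = 0.3

0.3


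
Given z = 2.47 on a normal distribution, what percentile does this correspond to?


CDF(z) = 0.5 * (1 + erf(z/sqrt(2)))
erf(1.7466) = 0.9865
CDF = 0.9932
Percentile rank = 0.9932 * 100 = 99.32

99.32


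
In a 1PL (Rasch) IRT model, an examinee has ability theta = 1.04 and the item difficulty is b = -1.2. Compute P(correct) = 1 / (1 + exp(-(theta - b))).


theta - b = 1.04 - -1.2 = 2.24
exp(-(theta - b)) = exp(-2.24) = 0.1065
P = 1 / (1 + 0.1065)
P = 0.9038

0.9038


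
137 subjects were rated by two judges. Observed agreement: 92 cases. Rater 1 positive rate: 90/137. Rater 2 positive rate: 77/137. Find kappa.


P_o = 92/137 = 0.671533
P_e = (90*77 + 47*60) / 18769 = 0.519474
kappa = (P_o - P_e) / (1 - P_e)
kappa = (0.671533 - 0.519474) / (1 - 0.519474)
kappa = 0.3164

0.3164


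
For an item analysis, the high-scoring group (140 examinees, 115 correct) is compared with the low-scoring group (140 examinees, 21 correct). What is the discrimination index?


p_upper = 115/140 = 0.8214
p_lower = 21/140 = 0.15
D = 0.8214 - 0.15 = 0.6714

0.6714


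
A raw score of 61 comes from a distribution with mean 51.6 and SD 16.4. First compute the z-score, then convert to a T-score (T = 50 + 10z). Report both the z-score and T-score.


z = (X - mean) / SD = (61 - 51.6) / 16.4
z = 9.4 / 16.4
z = 0.5732
T-score = T = 50 + 10z
Carry z at full precision (z = 9.4 / 16.4) into the conversion:
T-score = 50 + 10 * (9.4 / 16.4) = 50 + 94 / 16.4
T-score = 50 + 5.7317
T-score = 55.7317

55.7317


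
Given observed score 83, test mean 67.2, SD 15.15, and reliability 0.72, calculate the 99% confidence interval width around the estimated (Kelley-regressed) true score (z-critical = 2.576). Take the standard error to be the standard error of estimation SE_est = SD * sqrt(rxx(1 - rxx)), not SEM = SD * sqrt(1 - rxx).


True score estimate = 0.72*83 + 0.28*67.2 = 78.576
SE_est = SD * sqrt(rxx * (1 - rxx)) = 15.15 * sqrt(0.72 * 0.28) = 15.15 * sqrt(0.2016) = 6.802333
CI = T_est +/- z * SE_est, so width = 2 * z * SE_est = 2 * 2.576 * 6.802333
Width = 35.0456

35.0456


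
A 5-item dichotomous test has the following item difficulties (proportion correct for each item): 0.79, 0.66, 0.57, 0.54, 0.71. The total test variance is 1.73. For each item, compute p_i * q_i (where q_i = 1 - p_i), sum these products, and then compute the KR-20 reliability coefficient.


For each item, compute p_i * q_i:
  Item 1: 0.79 * 0.21 = 0.1659
  Item 2: 0.66 * 0.34 = 0.2244
  Item 3: 0.57 * 0.43 = 0.2451
  Item 4: 0.54 * 0.46 = 0.2484
  Item 5: 0.71 * 0.29 = 0.2059
Sum(p_i * q_i) = 0.1659 + 0.2244 + 0.2451 + 0.2484 + 0.2059 = 1.0897
KR-20 = (k/(k-1)) * (1 - Sum(p_i*q_i) / Var_total)
= (5/4) * (1 - 1.0897/1.73)
= 1.25 * 0.3701
KR-20 = 0.4626

0.4626


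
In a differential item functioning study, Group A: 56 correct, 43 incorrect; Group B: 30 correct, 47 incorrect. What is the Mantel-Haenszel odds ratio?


Odds_A = 56/43 = 1.3023
Odds_B = 30/47 = 0.6383
OR = Odds_A / Odds_B = 1.3023 / 0.6383
Exactly, OR = (56 * 47) / (43 * 30) = 2632 / 1290
OR = 2.0403

2.0403


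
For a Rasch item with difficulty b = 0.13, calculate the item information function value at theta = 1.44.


P = 1/(1+exp(-(1.44-0.13))) = 0.7875
I = P*(1-P) = 0.7875 * 0.2125
I = 0.1673

0.1673


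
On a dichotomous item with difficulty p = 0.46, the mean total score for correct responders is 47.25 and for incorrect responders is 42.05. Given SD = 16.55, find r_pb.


q = 1 - p = 0.54
rpb = ((M1 - M0) / SD) * sqrt(p * q)
rpb = ((47.25 - 42.05) / 16.55) * sqrt(0.46 * 0.54)
rpb = 0.1566

0.1566


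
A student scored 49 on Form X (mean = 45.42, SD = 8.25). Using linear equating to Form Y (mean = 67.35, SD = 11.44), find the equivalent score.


slope = SD_Y / SD_X = 11.44 / 8.25 ~ 1.3867
intercept = mean_Y - slope * mean_X = 67.35 - (11.44 / 8.25) * 45.42 ~ 4.3676
Y = slope * X + intercept. To avoid rounding drift from the rounded slope/intercept, evaluate the equivalent form Y = mean_Y + SD_Y * (X - mean_X) / SD_X at full precision:
Y = 67.35 + 11.44 * (49 - 45.42) / 8.25
Y = 67.35 + 11.44 * 3.58 / 8.25
Y = 67.35 + 40.9552 / 8.25
Y = 67.35 + 4.9643
Y = 72.3143

72.3143


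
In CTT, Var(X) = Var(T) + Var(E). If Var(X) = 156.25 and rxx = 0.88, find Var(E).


var_true = rxx * var_obs = 0.88 * 156.25 = 137.5
var_error = var_obs - var_true
var_error = 156.25 - 137.5
var_error = 18.75

18.75


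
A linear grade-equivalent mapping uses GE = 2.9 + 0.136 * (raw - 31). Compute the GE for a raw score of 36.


raw - median = 36 - 31 = 5
slope * diff = 0.136 * 5 = 0.68
GE = 2.9 + 0.68
GE = 3.58

3.58


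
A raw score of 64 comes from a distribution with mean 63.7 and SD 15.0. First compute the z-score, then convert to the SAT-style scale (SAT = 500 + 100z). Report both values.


z = (X - mean) / SD = (64 - 63.7) / 15.0
z = 0.3 / 15.0
z = 0.02
SAT-scale = SAT = 500 + 100z
Carry z at full precision (z = 0.3 / 15.0) into the conversion:
SAT-scale = 500 + 100 * (0.3 / 15.0) = 500 + 30 / 15.0
SAT-scale = 500 + 2.0
SAT-scale = 502.0

502.0


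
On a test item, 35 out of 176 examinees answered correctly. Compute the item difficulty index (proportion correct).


Item difficulty p = number correct / total examinees
p = 35 / 176
p = 0.1989

0.1989


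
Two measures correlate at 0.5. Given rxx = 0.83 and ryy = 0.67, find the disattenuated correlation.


r_corrected = rxy / sqrt(rxx * ryy)
= 0.5 / sqrt(0.83 * 0.67)
= 0.5 / sqrt(0.5561)
= 0.5 / 0.745721
r_corrected = 0.6705

0.6705


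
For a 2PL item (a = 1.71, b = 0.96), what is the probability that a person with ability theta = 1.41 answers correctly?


a*(theta - b) = 1.71 * (1.41 - 0.96) = 0.7695
exp(-0.7695) = 0.4632
P = 1 / (1 + 0.4632)
P = 0.6834

0.6834


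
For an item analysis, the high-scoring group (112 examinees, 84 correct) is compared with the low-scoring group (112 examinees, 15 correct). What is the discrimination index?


p_upper = 84/112 = 0.75
p_lower = 15/112 = 0.1339
D = 0.75 - 0.1339 = 0.6161

0.6161


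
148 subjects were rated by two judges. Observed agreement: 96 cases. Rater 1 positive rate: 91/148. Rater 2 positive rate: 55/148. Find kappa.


P_o = 96/148 = 0.648649
P_e = (91*55 + 57*93) / 21904 = 0.470508
kappa = (P_o - P_e) / (1 - P_e)
kappa = (0.648649 - 0.470508) / (1 - 0.470508)
kappa = 0.3364

0.3364


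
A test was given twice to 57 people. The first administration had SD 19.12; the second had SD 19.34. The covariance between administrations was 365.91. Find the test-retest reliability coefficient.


r = cov(X,Y) / (SD_X * SD_Y)
r = 365.91 / (19.12 * 19.34)
r = 365.91 / 369.7808
r = 0.9895

0.9895


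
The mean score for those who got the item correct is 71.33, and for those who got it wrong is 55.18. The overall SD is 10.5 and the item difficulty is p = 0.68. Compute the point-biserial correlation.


q = 1 - p = 0.32
rpb = ((M1 - M0) / SD) * sqrt(p * q)
rpb = ((71.33 - 55.18) / 10.5) * sqrt(0.68 * 0.32)
rpb = 0.7175

0.7175


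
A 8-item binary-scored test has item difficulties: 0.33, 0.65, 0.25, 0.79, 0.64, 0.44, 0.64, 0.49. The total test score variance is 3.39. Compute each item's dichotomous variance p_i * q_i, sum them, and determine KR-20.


For each item, compute p_i * q_i:
  Item 1: 0.33 * 0.67 = 0.2211
  Item 2: 0.65 * 0.35 = 0.2275
  Item 3: 0.25 * 0.75 = 0.1875
  Item 4: 0.79 * 0.21 = 0.1659
  Item 5: 0.64 * 0.36 = 0.2304
  Item 6: 0.44 * 0.56 = 0.2464
  Item 7: 0.64 * 0.36 = 0.2304
  Item 8: 0.49 * 0.51 = 0.2499
Sum(p_i * q_i) = 0.2211 + 0.2275 + 0.1875 + 0.1659 + 0.2304 + 0.2464 + 0.2304 + 0.2499 = 1.7591
KR-20 = (k/(k-1)) * (1 - Sum(p_i*q_i) / Var_total)
= (8/7) * (1 - 1.7591/3.39)
= 1.1429 * 0.4811
KR-20 = 0.5498

0.5498


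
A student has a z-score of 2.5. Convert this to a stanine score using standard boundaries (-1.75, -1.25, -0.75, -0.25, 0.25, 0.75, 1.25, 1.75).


Stanine boundaries: [-1.75, -1.25, -0.75, -0.25, 0.25, 0.75, 1.25, 1.75]
z = 2.5
Check each boundary:
  z >= -1.75 -> could be stanine 2
  z >= -1.25 -> could be stanine 3
  z >= -0.75 -> could be stanine 4
  z >= -0.25 -> could be stanine 5
  z >= 0.25 -> could be stanine 6
  z >= 0.75 -> could be stanine 7
  z >= 1.25 -> could be stanine 8
  z >= 1.75 -> could be stanine 9
Highest qualifying boundary gives stanine = 9

9


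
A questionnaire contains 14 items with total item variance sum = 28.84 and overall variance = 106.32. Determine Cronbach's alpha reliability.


alpha = (k/(k-1)) * (1 - sum(si^2)/s_total^2)
= (14/13) * (1 - 28.84/106.32)
alpha = 0.7848

0.7848


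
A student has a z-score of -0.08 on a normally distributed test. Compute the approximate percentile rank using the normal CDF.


CDF(z) = 0.5 * (1 + erf(z/sqrt(2)))
erf(-0.0566) = -0.0638
CDF = 0.4681
Percentile rank = 0.4681 * 100 = 46.81

46.81


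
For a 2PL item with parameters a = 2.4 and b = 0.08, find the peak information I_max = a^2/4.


For 2PL, max info at theta = b = 0.08
I_max = a^2 / 4 = 2.4^2 / 4
= 5.76 / 4
I_max = 1.44

1.44


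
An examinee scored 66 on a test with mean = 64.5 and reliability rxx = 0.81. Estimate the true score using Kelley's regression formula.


T_est = rxx * X + (1 - rxx) * mean
T_est = 0.81 * 66 + 0.19 * 64.5
T_est = 53.46 + 12.255
T_est = 65.715

65.715


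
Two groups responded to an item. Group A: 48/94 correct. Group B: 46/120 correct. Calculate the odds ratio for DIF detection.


Odds_A = 48/46 = 1.0435
Odds_B = 46/74 = 0.6216
OR = Odds_A / Odds_B = 1.0435 / 0.6216
Exactly, OR = (48 * 74) / (46 * 46) = 3552 / 2116
OR = 1.6786

1.6786


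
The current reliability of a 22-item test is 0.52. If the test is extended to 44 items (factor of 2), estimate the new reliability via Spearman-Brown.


r_new = (n * rxx) / (1 + (n-1) * rxx)
r_new = (2 * 0.52) / (1 + 1 * 0.52)
r_new = 1.04 / 1.52
r_new = 0.6842

0.6842


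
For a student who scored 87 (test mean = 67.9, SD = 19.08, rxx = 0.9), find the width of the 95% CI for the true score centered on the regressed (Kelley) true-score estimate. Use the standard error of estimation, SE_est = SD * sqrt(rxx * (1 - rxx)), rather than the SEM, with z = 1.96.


True score estimate = 0.9*87 + 0.1*67.9 = 85.09
SE_est = SD * sqrt(rxx * (1 - rxx)) = 19.08 * sqrt(0.9 * 0.1) = 19.08 * sqrt(0.09) = 5.724
CI = T_est +/- z * SE_est, so width = 2 * z * SE_est = 2 * 1.96 * 5.724
Width = 22.4381

22.4381


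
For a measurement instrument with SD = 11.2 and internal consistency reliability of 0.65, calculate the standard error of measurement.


SEM = SD * sqrt(1 - rxx)
SEM = 11.2 * sqrt(1 - 0.65)
SEM = 11.2 * sqrt(0.35) = 11.2 * 0.591608
SEM = 6.626

6.626


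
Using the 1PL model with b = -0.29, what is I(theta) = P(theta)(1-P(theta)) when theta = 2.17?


P = 1/(1+exp(-(2.17--0.29))) = 0.9213
I = P*(1-P) = 0.9213 * 0.0787
I = 0.0725

0.0725


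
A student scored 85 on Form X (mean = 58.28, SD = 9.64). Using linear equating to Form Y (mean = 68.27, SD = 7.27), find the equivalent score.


slope = SD_Y / SD_X = 7.27 / 9.64 ~ 0.7541
intercept = mean_Y - slope * mean_X = 68.27 - (7.27 / 9.64) * 58.28 ~ 24.3182
Y = slope * X + intercept. To avoid rounding drift from the rounded slope/intercept, evaluate the equivalent form Y = mean_Y + SD_Y * (X - mean_X) / SD_X at full precision:
Y = 68.27 + 7.27 * (85 - 58.28) / 9.64
Y = 68.27 + 7.27 * 26.72 / 9.64
Y = 68.27 + 194.2544 / 9.64
Y = 68.27 + 20.1509
Y = 88.4209

88.4209


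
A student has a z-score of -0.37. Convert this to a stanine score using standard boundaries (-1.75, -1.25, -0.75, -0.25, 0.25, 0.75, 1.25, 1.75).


Stanine boundaries: [-1.75, -1.25, -0.75, -0.25, 0.25, 0.75, 1.25, 1.75]
z = -0.37
Check each boundary:
  z >= -1.75 -> could be stanine 2
  z >= -1.25 -> could be stanine 3
  z >= -0.75 -> could be stanine 4
  z < -0.25
  z < 0.25
  z < 0.75
  z < 1.25
  z < 1.75
Highest qualifying boundary gives stanine = 4

4


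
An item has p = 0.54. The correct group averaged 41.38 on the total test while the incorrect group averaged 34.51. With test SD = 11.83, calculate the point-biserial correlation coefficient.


q = 1 - p = 0.46
rpb = ((M1 - M0) / SD) * sqrt(p * q)
rpb = ((41.38 - 34.51) / 11.83) * sqrt(0.54 * 0.46)
rpb = 0.2894

0.2894


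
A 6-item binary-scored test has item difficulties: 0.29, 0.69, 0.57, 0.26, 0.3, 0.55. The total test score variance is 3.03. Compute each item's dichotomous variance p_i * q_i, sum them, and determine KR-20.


For each item, compute p_i * q_i:
  Item 1: 0.29 * 0.71 = 0.2059
  Item 2: 0.69 * 0.31 = 0.2139
  Item 3: 0.57 * 0.43 = 0.2451
  Item 4: 0.26 * 0.74 = 0.1924
  Item 5: 0.3 * 0.7 = 0.21
  Item 6: 0.55 * 0.45 = 0.2475
Sum(p_i * q_i) = 0.2059 + 0.2139 + 0.2451 + 0.1924 + 0.21 + 0.2475 = 1.3148
KR-20 = (k/(k-1)) * (1 - Sum(p_i*q_i) / Var_total)
= (6/5) * (1 - 1.3148/3.03)
= 1.2 * 0.5661
KR-20 = 0.6793

0.6793


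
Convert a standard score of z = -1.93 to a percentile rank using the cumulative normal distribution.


CDF(z) = 0.5 * (1 + erf(z/sqrt(2)))
erf(-1.3647) = -0.9464
CDF = 0.0268
Percentile rank = 0.0268 * 100 = 2.68

2.68


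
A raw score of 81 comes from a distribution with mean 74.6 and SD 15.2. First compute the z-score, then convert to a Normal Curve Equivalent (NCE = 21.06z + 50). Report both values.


z = (X - mean) / SD = (81 - 74.6) / 15.2
z = 6.4 / 15.2
z = 0.4211
NCE = NCE = 21.06z + 50
Carry z at full precision (z = 6.4 / 15.2) into the conversion:
NCE = 21.06 * (6.4 / 15.2) + 50 = 134.784 / 15.2 + 50
NCE = 8.8674 + 50
NCE = 58.8674

58.8674


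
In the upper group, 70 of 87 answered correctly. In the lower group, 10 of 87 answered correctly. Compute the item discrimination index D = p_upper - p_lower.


p_upper = 70/87 = 0.8046
p_lower = 10/87 = 0.1149
D = 0.8046 - 0.1149 = 0.6897

0.6897


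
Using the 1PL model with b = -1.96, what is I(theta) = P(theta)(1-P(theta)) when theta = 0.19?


P = 1/(1+exp(-(0.19--1.96))) = 0.8957
I = P*(1-P) = 0.8957 * 0.1043
I = 0.0934

0.0934


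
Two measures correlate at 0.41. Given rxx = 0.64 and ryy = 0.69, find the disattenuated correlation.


r_corrected = rxy / sqrt(rxx * ryy)
= 0.41 / sqrt(0.64 * 0.69)
= 0.41 / sqrt(0.4416)
= 0.41 / 0.66453
r_corrected = 0.617

0.617


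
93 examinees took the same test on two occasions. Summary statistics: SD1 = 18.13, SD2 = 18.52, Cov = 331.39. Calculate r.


r = cov(X,Y) / (SD_X * SD_Y)
r = 331.39 / (18.13 * 18.52)
r = 331.39 / 335.7676
r = 0.987

0.987


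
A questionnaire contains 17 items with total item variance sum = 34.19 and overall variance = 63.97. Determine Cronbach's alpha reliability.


alpha = (k/(k-1)) * (1 - sum(si^2)/s_total^2)
= (17/16) * (1 - 34.19/63.97)
alpha = 0.4946

0.4946


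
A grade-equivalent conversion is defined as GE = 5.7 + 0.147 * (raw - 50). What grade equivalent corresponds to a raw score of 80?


raw - median = 80 - 50 = 30
slope * diff = 0.147 * 30 = 4.41
GE = 5.7 + 4.41
GE = 10.11

10.11


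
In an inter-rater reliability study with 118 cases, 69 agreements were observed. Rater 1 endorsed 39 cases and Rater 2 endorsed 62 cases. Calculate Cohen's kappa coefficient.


P_o = 69/118 = 0.584746
P_e = (39*62 + 79*56) / 13924 = 0.491382
kappa = (P_o - P_e) / (1 - P_e)
kappa = (0.584746 - 0.491382) / (1 - 0.491382)
kappa = 0.1836

0.1836


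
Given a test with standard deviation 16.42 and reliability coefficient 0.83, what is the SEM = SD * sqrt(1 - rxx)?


SEM = SD * sqrt(1 - rxx)
SEM = 16.42 * sqrt(1 - 0.83)
SEM = 16.42 * sqrt(0.17) = 16.42 * 0.412311
SEM = 6.7701

6.7701


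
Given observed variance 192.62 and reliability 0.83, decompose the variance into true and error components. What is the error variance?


var_true = rxx * var_obs = 0.83 * 192.62 = 159.8746
var_error = var_obs - var_true
var_error = 192.62 - 159.8746
var_error = 32.7454

32.7454


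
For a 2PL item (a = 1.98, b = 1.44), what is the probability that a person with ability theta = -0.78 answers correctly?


a*(theta - b) = 1.98 * (-0.78 - 1.44) = -4.3956
exp(--4.3956) = 81.0933
P = 1 / (1 + 81.0933)
P = 0.0122

0.0122


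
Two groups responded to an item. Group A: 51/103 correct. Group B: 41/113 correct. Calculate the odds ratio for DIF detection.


Odds_A = 51/52 = 0.9808
Odds_B = 41/72 = 0.5694
OR = Odds_A / Odds_B = 0.9808 / 0.5694
Exactly, OR = (51 * 72) / (52 * 41) = 3672 / 2132
OR = 1.7223

1.7223


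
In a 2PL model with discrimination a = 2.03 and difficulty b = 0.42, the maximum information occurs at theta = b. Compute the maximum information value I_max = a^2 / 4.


For 2PL, max info at theta = b = 0.42
I_max = a^2 / 4 = 2.03^2 / 4
= 4.1209 / 4
I_max = 1.0302

1.0302


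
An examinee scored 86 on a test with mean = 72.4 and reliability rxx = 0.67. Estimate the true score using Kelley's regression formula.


T_est = rxx * X + (1 - rxx) * mean
T_est = 0.67 * 86 + 0.33 * 72.4
T_est = 57.62 + 23.892
T_est = 81.512

81.512


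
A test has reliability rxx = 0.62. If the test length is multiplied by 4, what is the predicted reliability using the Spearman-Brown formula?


r_new = (n * rxx) / (1 + (n-1) * rxx)
r_new = (4 * 0.62) / (1 + 3 * 0.62)
r_new = 2.48 / 2.86
r_new = 0.8671

0.8671


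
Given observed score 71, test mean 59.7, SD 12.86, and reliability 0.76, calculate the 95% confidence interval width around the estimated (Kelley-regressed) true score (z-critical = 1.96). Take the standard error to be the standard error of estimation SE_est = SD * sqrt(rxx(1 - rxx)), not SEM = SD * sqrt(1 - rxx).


True score estimate = 0.76*71 + 0.24*59.7 = 68.288
SE_est = SD * sqrt(rxx * (1 - rxx)) = 12.86 * sqrt(0.76 * 0.24) = 12.86 * sqrt(0.1824) = 5.492289
CI = T_est +/- z * SE_est, so width = 2 * z * SE_est = 2 * 1.96 * 5.492289
Width = 21.5298

21.5298


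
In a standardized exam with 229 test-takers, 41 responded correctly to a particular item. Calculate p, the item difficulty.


Item difficulty p = number correct / total examinees
p = 41 / 229
p = 0.179

0.179


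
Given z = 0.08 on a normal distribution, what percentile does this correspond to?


CDF(z) = 0.5 * (1 + erf(z/sqrt(2)))
erf(0.0566) = 0.0638
CDF = 0.5319
Percentile rank = 0.5319 * 100 = 53.19

53.19


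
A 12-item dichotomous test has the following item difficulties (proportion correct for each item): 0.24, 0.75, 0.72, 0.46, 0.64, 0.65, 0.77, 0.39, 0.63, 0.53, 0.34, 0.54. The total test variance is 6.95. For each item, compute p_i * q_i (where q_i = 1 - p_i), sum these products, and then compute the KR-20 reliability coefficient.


For each item, compute p_i * q_i:
  Item 1: 0.24 * 0.76 = 0.1824
  Item 2: 0.75 * 0.25 = 0.1875
  Item 3: 0.72 * 0.28 = 0.2016
  Item 4: 0.46 * 0.54 = 0.2484
  Item 5: 0.64 * 0.36 = 0.2304
  Item 6: 0.65 * 0.35 = 0.2275
  Item 7: 0.77 * 0.23 = 0.1771
  Item 8: 0.39 * 0.61 = 0.2379
  Item 9: 0.63 * 0.37 = 0.2331
  Item 10: 0.53 * 0.47 = 0.2491
  Item 11: 0.34 * 0.66 = 0.2244
  Item 12: 0.54 * 0.46 = 0.2484
Sum(p_i * q_i) = 0.1824 + 0.1875 + 0.2016 + 0.2484 + 0.2304 + 0.2275 + 0.1771 + 0.2379 + 0.2331 + 0.2491 + 0.2244 + 0.2484 = 2.6478
KR-20 = (k/(k-1)) * (1 - Sum(p_i*q_i) / Var_total)
= (12/11) * (1 - 2.6478/6.95)
= 1.0909 * 0.619
KR-20 = 0.6753

0.6753


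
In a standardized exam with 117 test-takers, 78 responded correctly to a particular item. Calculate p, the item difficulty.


Item difficulty p = number correct / total examinees
p = 78 / 117
p = 0.6667

0.6667


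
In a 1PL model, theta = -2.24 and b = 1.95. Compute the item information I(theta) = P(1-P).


P = 1/(1+exp(-(-2.24-1.95))) = 0.0149
I = P*(1-P) = 0.0149 * 0.9851
I = 0.0147

0.0147


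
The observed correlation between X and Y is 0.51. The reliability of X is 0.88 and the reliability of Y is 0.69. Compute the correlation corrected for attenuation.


r_corrected = rxy / sqrt(rxx * ryy)
= 0.51 / sqrt(0.88 * 0.69)
= 0.51 / sqrt(0.6072)
= 0.51 / 0.77923
r_corrected = 0.6545

0.6545


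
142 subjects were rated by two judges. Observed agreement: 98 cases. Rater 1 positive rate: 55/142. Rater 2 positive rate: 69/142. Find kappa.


P_o = 98/142 = 0.690141
P_e = (55*69 + 87*73) / 20164 = 0.503174
kappa = (P_o - P_e) / (1 - P_e)
kappa = (0.690141 - 0.503174) / (1 - 0.503174)
kappa = 0.3763

0.3763


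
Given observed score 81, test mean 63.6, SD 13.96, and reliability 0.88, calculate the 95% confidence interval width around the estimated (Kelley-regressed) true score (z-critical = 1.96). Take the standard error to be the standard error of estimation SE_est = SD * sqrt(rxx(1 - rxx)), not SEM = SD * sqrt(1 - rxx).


True score estimate = 0.88*81 + 0.12*63.6 = 78.912
SE_est = SD * sqrt(rxx * (1 - rxx)) = 13.96 * sqrt(0.88 * 0.12) = 13.96 * sqrt(0.1056) = 4.536463
CI = T_est +/- z * SE_est, so width = 2 * z * SE_est = 2 * 1.96 * 4.536463
Width = 17.7829

17.7829


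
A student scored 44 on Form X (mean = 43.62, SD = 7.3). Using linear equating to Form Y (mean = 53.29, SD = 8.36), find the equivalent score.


slope = SD_Y / SD_X = 8.36 / 7.3 ~ 1.1452
intercept = mean_Y - slope * mean_X = 53.29 - (8.36 / 7.3) * 43.62 ~ 3.3361
Y = slope * X + intercept. To avoid rounding drift from the rounded slope/intercept, evaluate the equivalent form Y = mean_Y + SD_Y * (X - mean_X) / SD_X at full precision:
Y = 53.29 + 8.36 * (44 - 43.62) / 7.3
Y = 53.29 + 8.36 * 0.38 / 7.3
Y = 53.29 + 3.1768 / 7.3
Y = 53.29 + 0.4352
Y = 53.7252

53.7252


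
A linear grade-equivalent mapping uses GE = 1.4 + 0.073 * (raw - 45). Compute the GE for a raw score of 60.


raw - median = 60 - 45 = 15
slope * diff = 0.073 * 15 = 1.095
GE = 1.4 + 1.095
GE = 2.495

2.495


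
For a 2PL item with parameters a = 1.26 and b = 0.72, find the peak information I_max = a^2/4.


For 2PL, max info at theta = b = 0.72
I_max = a^2 / 4 = 1.26^2 / 4
= 1.5876 / 4
I_max = 0.3969

0.3969


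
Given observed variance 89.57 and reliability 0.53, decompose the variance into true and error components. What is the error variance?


var_true = rxx * var_obs = 0.53 * 89.57 = 47.4721
var_error = var_obs - var_true
var_error = 89.57 - 47.4721
var_error = 42.0979

42.0979


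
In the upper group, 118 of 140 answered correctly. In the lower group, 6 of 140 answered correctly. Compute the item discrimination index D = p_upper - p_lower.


p_upper = 118/140 = 0.8429
p_lower = 6/140 = 0.0429
D = 0.8429 - 0.0429 = 0.8

0.8


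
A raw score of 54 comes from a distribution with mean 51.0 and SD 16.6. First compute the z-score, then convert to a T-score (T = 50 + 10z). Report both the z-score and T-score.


z = (X - mean) / SD = (54 - 51.0) / 16.6
z = 3.0 / 16.6
z = 0.1807
T-score = T = 50 + 10z
Carry z at full precision (z = 3.0 / 16.6) into the conversion:
T-score = 50 + 10 * (3.0 / 16.6) = 50 + 30 / 16.6
T-score = 50 + 1.8072
T-score = 51.8072

51.8072


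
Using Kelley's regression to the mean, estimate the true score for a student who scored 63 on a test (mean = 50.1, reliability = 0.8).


T_est = rxx * X + (1 - rxx) * mean
T_est = 0.8 * 63 + 0.2 * 50.1
T_est = 50.4 + 10.02
T_est = 60.42

60.42


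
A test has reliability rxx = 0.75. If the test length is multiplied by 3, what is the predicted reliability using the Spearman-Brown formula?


r_new = (n * rxx) / (1 + (n-1) * rxx)
r_new = (3 * 0.75) / (1 + 2 * 0.75)
r_new = 2.25 / 2.5
r_new = 0.9

0.9


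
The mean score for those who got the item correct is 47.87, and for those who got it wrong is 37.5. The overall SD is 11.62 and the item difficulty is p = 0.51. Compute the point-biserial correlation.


q = 1 - p = 0.49
rpb = ((M1 - M0) / SD) * sqrt(p * q)
rpb = ((47.87 - 37.5) / 11.62) * sqrt(0.51 * 0.49)
rpb = 0.4461

0.4461


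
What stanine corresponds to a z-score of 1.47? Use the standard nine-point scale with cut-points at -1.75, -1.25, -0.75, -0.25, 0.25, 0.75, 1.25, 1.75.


Stanine boundaries: [-1.75, -1.25, -0.75, -0.25, 0.25, 0.75, 1.25, 1.75]
z = 1.47
Check each boundary:
  z >= -1.75 -> could be stanine 2
  z >= -1.25 -> could be stanine 3
  z >= -0.75 -> could be stanine 4
  z >= -0.25 -> could be stanine 5
  z >= 0.25 -> could be stanine 6
  z >= 0.75 -> could be stanine 7
  z >= 1.25 -> could be stanine 8
  z < 1.75
Highest qualifying boundary gives stanine = 8

8


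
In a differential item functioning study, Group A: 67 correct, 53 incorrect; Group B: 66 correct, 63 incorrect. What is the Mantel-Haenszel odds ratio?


Odds_A = 67/53 = 1.2642
Odds_B = 66/63 = 1.0476
OR = Odds_A / Odds_B = 1.2642 / 1.0476
Exactly, OR = (67 * 63) / (53 * 66) = 4221 / 3498
OR = 1.2067

1.2067


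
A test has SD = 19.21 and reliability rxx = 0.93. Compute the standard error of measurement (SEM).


SEM = SD * sqrt(1 - rxx)
SEM = 19.21 * sqrt(1 - 0.93)
SEM = 19.21 * sqrt(0.07) = 19.21 * 0.264575
SEM = 5.0825

5.0825


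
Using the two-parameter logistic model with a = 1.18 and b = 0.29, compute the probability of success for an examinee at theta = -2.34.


a*(theta - b) = 1.18 * (-2.34 - 0.29) = -3.1034
exp(--3.1034) = 22.2736
P = 1 / (1 + 22.2736)
P = 0.043

0.043


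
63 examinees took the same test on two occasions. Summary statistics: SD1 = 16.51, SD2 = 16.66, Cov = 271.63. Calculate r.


r = cov(X,Y) / (SD_X * SD_Y)
r = 271.63 / (16.51 * 16.66)
r = 271.63 / 275.0566
r = 0.9875

0.9875


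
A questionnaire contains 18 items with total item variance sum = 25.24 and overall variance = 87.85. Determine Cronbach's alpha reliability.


alpha = (k/(k-1)) * (1 - sum(si^2)/s_total^2)
= (18/17) * (1 - 25.24/87.85)
alpha = 0.7546

0.7546


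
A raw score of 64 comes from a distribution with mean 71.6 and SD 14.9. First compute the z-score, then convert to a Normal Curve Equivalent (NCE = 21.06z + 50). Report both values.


z = (X - mean) / SD = (64 - 71.6) / 14.9
z = -7.6 / 14.9
z = -0.5101
NCE = NCE = 21.06z + 50
Carry z at full precision (z = -7.6 / 14.9) into the conversion:
NCE = 21.06 * (-7.6 / 14.9) + 50 = -160.056 / 14.9 + 50
NCE = -10.742 + 50
NCE = 39.258

39.258


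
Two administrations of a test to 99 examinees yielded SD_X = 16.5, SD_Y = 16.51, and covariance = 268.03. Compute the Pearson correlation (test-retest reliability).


r = cov(X,Y) / (SD_X * SD_Y)
r = 268.03 / (16.5 * 16.51)
r = 268.03 / 272.415
r = 0.9839

0.9839


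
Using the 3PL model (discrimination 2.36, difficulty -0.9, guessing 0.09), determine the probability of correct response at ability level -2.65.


logit = 2.36*(-2.65 - -0.9) = -4.13
P* = 1/(1 + exp(--4.13)) = 0.0158
P = 0.09 + (1 - 0.09) * 0.0158
P = 0.1044

0.1044


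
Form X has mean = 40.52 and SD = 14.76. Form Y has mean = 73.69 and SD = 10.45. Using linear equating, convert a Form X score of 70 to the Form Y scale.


slope = SD_Y / SD_X = 10.45 / 14.76 ~ 0.708
intercept = mean_Y - slope * mean_X = 73.69 - (10.45 / 14.76) * 40.52 ~ 45.0021
Y = slope * X + intercept. To avoid rounding drift from the rounded slope/intercept, evaluate the equivalent form Y = mean_Y + SD_Y * (X - mean_X) / SD_X at full precision:
Y = 73.69 + 10.45 * (70 - 40.52) / 14.76
Y = 73.69 + 10.45 * 29.48 / 14.76
Y = 73.69 + 308.066 / 14.76
Y = 73.69 + 20.8717
Y = 94.5617

94.5617


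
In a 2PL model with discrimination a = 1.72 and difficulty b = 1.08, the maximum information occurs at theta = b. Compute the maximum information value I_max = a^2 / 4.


For 2PL, max info at theta = b = 1.08
I_max = a^2 / 4 = 1.72^2 / 4
= 2.9584 / 4
I_max = 0.7396

0.7396


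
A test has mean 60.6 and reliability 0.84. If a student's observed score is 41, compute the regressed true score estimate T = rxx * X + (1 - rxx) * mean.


T_est = rxx * X + (1 - rxx) * mean
T_est = 0.84 * 41 + 0.16 * 60.6
T_est = 34.44 + 9.696
T_est = 44.136

44.136


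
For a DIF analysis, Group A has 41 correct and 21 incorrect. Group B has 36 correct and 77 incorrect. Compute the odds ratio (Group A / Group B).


Odds_A = 41/21 = 1.9524
Odds_B = 36/77 = 0.4675
OR = Odds_A / Odds_B = 1.9524 / 0.4675
Exactly, OR = (41 * 77) / (21 * 36) = 3157 / 756
OR = 4.1759

4.1759


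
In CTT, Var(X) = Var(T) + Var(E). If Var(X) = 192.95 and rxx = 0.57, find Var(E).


var_true = rxx * var_obs = 0.57 * 192.95 = 109.9815
var_error = var_obs - var_true
var_error = 192.95 - 109.9815
var_error = 82.9685

82.9685


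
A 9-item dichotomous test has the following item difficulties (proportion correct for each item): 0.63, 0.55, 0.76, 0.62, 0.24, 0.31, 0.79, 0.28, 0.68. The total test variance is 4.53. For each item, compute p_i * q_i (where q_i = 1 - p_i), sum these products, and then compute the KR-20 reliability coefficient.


For each item, compute p_i * q_i:
  Item 1: 0.63 * 0.37 = 0.2331
  Item 2: 0.55 * 0.45 = 0.2475
  Item 3: 0.76 * 0.24 = 0.1824
  Item 4: 0.62 * 0.38 = 0.2356
  Item 5: 0.24 * 0.76 = 0.1824
  Item 6: 0.31 * 0.69 = 0.2139
  Item 7: 0.79 * 0.21 = 0.1659
  Item 8: 0.28 * 0.72 = 0.2016
  Item 9: 0.68 * 0.32 = 0.2176
Sum(p_i * q_i) = 0.2331 + 0.2475 + 0.1824 + 0.2356 + 0.1824 + 0.2139 + 0.1659 + 0.2016 + 0.2176 = 1.88
KR-20 = (k/(k-1)) * (1 - Sum(p_i*q_i) / Var_total)
= (9/8) * (1 - 1.88/4.53)
= 1.125 * 0.585
KR-20 = 0.6581

0.6581
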